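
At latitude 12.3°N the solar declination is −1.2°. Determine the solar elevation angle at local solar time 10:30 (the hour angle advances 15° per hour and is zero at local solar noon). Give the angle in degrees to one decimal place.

Hour angle H = 15° × (10.5 − 12) = -22.50°.
With φ = 12.3°, δ = -1.2°, H = -22.50°: sin φ sin δ = -0.0045, cos φ cos δ cos H = 0.9025, so cos θ_z = 0.8980.
θ_z = arccos(0.8980) = 26.10°, so the elevation is 90° − 26.10° = 63.90°.

63.9°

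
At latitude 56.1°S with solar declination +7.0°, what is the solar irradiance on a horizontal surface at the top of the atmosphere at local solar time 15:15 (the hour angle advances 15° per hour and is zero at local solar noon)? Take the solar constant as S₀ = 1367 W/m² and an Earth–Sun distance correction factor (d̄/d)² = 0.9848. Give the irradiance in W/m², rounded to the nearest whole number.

355 W/m²

Hour angle H = 15° × (15.25 − 12) = 48.75°.
With φ = -56.1°, δ = 7.0°, H = 48.75°: sin φ sin δ = -0.1012, cos φ cos δ cos H = 0.3650, so cos θ_z = 0.2638.
Top-of-atmosphere irradiance = S₀ (d̄/d)² cos θ_z = 1367 × 0.9848 × 0.2638 = 355.13 W/m².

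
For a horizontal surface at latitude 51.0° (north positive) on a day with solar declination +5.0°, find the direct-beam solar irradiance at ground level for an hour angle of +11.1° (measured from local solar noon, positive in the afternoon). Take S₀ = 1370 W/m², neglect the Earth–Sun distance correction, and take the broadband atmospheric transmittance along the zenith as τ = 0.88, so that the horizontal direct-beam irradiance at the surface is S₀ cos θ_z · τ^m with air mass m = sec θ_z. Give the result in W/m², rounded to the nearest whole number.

With φ = 51.0°, δ = 5.0°, H = 11.10°: sin φ sin δ = 0.0677, cos φ cos δ cos H = 0.6152, so cos θ_z = 0.6829.
Air mass m = 1/cos θ_z = 1/0.6829 = 1.464; τ^m = 0.88^1.464 = 0.8293.
Surface direct beam = 1370 × 0.6829 × 0.8293 = 775.87 W/m².

776 W/m²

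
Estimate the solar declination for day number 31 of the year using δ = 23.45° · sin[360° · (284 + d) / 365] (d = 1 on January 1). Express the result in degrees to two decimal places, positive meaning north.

360 × (284 + 31) / 365 = 310.685°; sin(310.685°) = -0.7583.
δ = 23.45 × -0.7583 = -17.782° ≈ -17.78°.

-17.78°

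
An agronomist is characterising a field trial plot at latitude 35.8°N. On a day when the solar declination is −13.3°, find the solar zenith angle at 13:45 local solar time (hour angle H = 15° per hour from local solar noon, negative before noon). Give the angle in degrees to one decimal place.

Hour angle H = 15° × (13.75 − 12) = 26.25°.
cos θ_z = sin(35.8°) sin(-13.3°) + cos(35.8°) cos(-13.3°) cos(26.25°) = -0.1346 + 0.7079 = 0.5733.
θ_z = arccos(0.5733) = 55.02°.

55.0°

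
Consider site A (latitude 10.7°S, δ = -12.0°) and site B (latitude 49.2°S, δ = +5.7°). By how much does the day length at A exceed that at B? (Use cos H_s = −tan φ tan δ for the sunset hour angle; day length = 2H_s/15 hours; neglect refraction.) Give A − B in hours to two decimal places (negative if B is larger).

+1.19 h

A: H_s = arccos(−tan -10.7° · tan -12.0°) = 92.30°, so 2H_s/15 = 12.3067 h.
B: H_s = arccos(−tan -49.2° · tan 5.7°) = 83.36°, so 2H_s/15 = 11.1147 h.
A − B = 12.3067 − 11.1147 = 1.1920 h.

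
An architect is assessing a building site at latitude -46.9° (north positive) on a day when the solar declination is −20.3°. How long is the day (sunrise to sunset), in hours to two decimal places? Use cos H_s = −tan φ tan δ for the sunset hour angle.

−tan φ tan δ = −(-1.0686)(-0.3699) = -0.3953; H_s = arccos(-0.3953) = 113.28°.
Day length = 2 H_s / 15° h⁻¹ = 226.56° / 15 = 15.104 h.

15.10 hours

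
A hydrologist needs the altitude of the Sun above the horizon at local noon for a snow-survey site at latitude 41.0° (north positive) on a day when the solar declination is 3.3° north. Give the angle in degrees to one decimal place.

At local solar noon the hour angle is zero, so the elevation is 90° − |φ − δ| = 90° − |41.0° − (3.3°)| = 90° − 37.7° = 52.3°.

52.3°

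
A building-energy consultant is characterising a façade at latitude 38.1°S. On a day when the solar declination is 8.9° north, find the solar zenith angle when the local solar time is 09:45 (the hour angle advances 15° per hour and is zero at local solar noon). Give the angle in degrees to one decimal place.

Hour angle H = 15° × (9.75 − 12) = -33.75°.
With φ = -38.1°, δ = 8.9°, H = -33.75°: sin φ sin δ = -0.0955, cos φ cos δ cos H = 0.6464, so cos θ_z = 0.5509.
θ_z = arccos(0.5509) = 56.57°.

56.6°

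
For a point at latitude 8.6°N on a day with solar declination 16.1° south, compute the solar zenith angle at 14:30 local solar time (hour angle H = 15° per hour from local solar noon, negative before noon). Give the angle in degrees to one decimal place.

Hour angle H = 15° × (14.5 − 12) = 37.50°.
cos θ_z = sin(8.6°) sin(-16.1°) + cos(8.6°) cos(-16.1°) cos(37.50°) = -0.0415 + 0.7537 = 0.7122.
θ_z = arccos(0.7122) = 44.59°.

44.6°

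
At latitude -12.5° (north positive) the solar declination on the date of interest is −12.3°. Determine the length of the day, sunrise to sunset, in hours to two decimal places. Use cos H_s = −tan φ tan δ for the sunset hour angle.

12.37 hours

cos H_s = −tan(-12.5°) · tan(-12.3°) = -0.0483, so H_s = arccos(-0.0483) = 92.77°.
Day length = 2 H_s / 15° h⁻¹ = 185.54° / 15 = 12.369 h.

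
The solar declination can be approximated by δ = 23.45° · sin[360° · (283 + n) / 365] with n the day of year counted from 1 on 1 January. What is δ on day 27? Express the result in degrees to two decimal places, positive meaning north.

-19.03°

360 × (283 + 27) / 365 = 305.753°; sin(305.753°) = -0.8115.
δ = 23.45 × -0.8115 = -19.030° ≈ -19.03°.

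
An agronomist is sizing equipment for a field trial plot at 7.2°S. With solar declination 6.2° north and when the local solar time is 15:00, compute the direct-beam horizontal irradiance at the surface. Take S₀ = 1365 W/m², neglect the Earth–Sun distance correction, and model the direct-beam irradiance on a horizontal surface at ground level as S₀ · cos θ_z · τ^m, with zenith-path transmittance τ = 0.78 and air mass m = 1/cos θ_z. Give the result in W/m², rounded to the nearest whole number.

649 W/m²

Hour angle H = 15° × (15 − 12) = 45.00°.
cos θ_z = sin(-7.2°) sin(6.2°) + cos(-7.2°) cos(6.2°) cos(45.00°) = -0.0135 + 0.6974 = 0.6839.
Air mass m = 1/cos θ_z = 1/0.6839 = 1.462; τ^m = 0.78^1.462 = 0.6954.
Surface direct beam = 1365 × 0.6839 × 0.6954 = 649.17 W/m².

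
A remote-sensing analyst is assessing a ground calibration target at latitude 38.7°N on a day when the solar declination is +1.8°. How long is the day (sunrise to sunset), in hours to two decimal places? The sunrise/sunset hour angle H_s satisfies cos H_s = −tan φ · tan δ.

−tan φ tan δ = −(0.8012)(0.0314) = -0.0252; H_s = arccos(-0.0252) = 91.44°.
Day length = 2 H_s / 15° h⁻¹ = 182.88° / 15 = 12.192 h.

12.19 hours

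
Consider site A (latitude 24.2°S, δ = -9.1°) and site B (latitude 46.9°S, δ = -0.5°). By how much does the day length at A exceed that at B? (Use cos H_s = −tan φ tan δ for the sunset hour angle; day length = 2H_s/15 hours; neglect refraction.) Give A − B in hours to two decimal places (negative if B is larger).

A: H_s = arccos(−tan -24.2° · tan -9.1°) = 94.13°, so 2H_s/15 = 12.5507 h.
B: H_s = arccos(−tan -46.9° · tan -0.5°) = 90.53°, so 2H_s/15 = 12.0707 h.
A − B = 12.5507 − 12.0707 = 0.4800 h.

+0.48 h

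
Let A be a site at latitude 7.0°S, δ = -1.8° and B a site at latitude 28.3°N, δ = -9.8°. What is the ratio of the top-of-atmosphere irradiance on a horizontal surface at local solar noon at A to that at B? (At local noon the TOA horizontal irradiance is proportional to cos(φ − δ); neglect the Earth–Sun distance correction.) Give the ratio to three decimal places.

A: cos θ_z = cos(-7.0° − (-1.8°)) = 0.9959.
B: cos θ_z = cos(28.3° − (-9.8°)) = 0.7869.
Ratio A/B = 0.9959 / 0.7869 = 1.2656.

1.266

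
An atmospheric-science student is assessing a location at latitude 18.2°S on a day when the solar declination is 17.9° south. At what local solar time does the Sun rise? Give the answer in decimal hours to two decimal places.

5.59 h

cos H_s = −tan(-18.2°) · tan(-17.9°) = -0.1062, so H_s = arccos(-0.1062) = 96.10°.
Sunrise is at 12 − H_s/15 = 12 − 6.407 = 5.593 h local solar time.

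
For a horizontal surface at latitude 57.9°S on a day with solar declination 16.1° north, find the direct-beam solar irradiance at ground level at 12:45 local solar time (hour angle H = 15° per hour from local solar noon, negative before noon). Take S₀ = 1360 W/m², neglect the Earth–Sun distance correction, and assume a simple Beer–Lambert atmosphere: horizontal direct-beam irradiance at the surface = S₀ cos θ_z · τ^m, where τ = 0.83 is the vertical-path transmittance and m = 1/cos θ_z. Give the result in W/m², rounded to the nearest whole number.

179 W/m²

Hour angle H = 15° × (12.75 − 12) = 11.25°.
cos θ_z = sin(-57.9°) sin(16.1°) + cos(-57.9°) cos(16.1°) cos(11.25°) = -0.2349 + 0.5007 = 0.2658.
Air mass m = 1/cos θ_z = 1/0.2658 = 3.762; τ^m = 0.83^3.762 = 0.4961.
Surface direct beam = 1360 × 0.2658 × 0.4961 = 179.33 W/m².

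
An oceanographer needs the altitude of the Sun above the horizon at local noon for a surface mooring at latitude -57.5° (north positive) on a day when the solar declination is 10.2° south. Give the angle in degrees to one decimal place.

42.7°

At local solar noon the hour angle is zero, so the elevation is 90° − |φ − δ| = 90° − |-57.5° − (-10.2°)| = 90° − 47.3° = 42.7°.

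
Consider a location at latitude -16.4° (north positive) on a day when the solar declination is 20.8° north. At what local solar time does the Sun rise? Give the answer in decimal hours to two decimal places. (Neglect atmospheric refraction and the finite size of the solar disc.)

6.43 h

The sunset hour angle satisfies cos H_s = −tan φ tan δ = 0.1118, giving H_s = 83.58°.
Sunrise is at 12 − H_s/15 = 12 − 5.572 = 6.428 h local solar time.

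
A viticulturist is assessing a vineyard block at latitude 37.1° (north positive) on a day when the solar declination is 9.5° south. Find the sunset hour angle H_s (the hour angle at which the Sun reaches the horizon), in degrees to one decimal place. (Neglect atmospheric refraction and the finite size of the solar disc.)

82.7°

cos H_s = −tan(37.1°) · tan(-9.5°) = 0.1266, so H_s = arccos(0.1266) = 82.73°.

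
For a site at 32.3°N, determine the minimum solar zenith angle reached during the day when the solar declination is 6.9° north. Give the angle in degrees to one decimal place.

25.4°

At local solar noon the hour angle is zero, so the zenith angle is |φ − δ| = |32.3° − (6.9°)| = 25.4°.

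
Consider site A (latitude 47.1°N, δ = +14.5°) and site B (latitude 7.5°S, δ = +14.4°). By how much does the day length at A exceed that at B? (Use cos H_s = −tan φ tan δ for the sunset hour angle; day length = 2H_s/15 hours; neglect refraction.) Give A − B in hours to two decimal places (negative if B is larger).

+2.41 h

A: H_s = arccos(−tan 47.1° · tan 14.5°) = 106.16°, so 2H_s/15 = 14.1547 h.
B: H_s = arccos(−tan -7.5° · tan 14.4°) = 88.06°, so 2H_s/15 = 11.7413 h.
A − B = 14.1547 − 11.7413 = 2.4134 h.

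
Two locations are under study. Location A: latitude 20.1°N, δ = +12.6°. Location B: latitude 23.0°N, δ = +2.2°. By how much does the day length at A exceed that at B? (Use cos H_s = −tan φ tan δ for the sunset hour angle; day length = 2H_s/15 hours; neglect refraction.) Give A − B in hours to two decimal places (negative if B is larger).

A: H_s = arccos(−tan 20.1° · tan 12.6°) = 94.69°, so 2H_s/15 = 12.6253 h.
B: H_s = arccos(−tan 23.0° · tan 2.2°) = 90.93°, so 2H_s/15 = 12.1240 h.
A − B = 12.6253 − 12.1240 = 0.5013 h.

+0.50 h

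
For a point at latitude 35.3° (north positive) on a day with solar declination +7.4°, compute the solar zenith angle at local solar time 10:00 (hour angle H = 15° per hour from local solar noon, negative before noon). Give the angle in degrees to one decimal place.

Hour angle H = 15° × (10 − 12) = -30.00°.
With φ = 35.3°, δ = 7.4°, H = -30.00°: sin φ sin δ = 0.0744, cos φ cos δ cos H = 0.7009, so cos θ_z = 0.7753.
θ_z = arccos(0.7753) = 39.17°.

39.2°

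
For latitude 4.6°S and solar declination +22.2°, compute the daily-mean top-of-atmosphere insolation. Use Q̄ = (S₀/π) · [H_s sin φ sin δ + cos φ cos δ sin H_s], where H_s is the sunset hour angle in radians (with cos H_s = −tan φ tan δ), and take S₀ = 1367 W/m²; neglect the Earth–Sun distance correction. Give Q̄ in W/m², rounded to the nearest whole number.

381 W/m²

−tan φ tan δ = −(-0.0805)(0.4081) = 0.0329; H_s = arccos(0.0329) = 88.11°. In radians, H_s = 1.5378.
H_s sin φ sin δ = 1.5378 × -0.0802 × 0.3778 = -0.0466.
cos φ cos δ sin H_s = 0.9968 × 0.9259 × 0.9995 = 0.9225.
Q̄ = (1367/π) × (-0.0466 + 0.9225) = 435.13 × 0.8759 = 381.13 W/m².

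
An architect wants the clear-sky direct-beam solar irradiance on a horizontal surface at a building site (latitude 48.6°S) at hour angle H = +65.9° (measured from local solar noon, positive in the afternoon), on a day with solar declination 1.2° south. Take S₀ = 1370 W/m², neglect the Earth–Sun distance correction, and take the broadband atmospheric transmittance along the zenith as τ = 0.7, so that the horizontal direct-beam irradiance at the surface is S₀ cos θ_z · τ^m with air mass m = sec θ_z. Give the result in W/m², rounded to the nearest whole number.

cos θ_z = sin(-48.6°) sin(-1.2°) + cos(-48.6°) cos(-1.2°) cos(65.90°) = 0.0157 + 0.2700 = 0.2857.
Air mass m = 1/cos θ_z = 1/0.2857 = 3.500; τ^m = 0.7^3.500 = 0.2870.
Surface direct beam = 1370 × 0.2857 × 0.2870 = 112.33 W/m².

112 W/m²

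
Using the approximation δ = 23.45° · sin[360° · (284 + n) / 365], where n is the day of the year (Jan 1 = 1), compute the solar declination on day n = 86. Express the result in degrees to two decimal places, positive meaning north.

+2.02°

360 × (284 + 86) / 365 = 364.932°; sin(364.932°) = 0.0860.
δ = 23.45 × 0.0860 = 2.017° ≈ +2.02°.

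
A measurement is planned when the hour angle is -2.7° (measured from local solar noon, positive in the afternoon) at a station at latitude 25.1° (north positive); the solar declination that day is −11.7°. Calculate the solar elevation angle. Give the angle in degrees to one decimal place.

53.1°

With φ = 25.1°, δ = -11.7°, H = -2.70°: sin φ sin δ = -0.0860, cos φ cos δ cos H = 0.8858, so cos θ_z = 0.7998.
θ_z = arccos(0.7998) = 36.89°, so the elevation is 90° − 36.89° = 53.11°.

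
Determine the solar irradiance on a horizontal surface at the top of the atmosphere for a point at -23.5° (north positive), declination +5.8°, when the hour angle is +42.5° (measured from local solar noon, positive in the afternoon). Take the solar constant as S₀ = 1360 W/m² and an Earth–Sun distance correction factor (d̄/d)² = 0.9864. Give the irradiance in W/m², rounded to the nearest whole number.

848 W/m²

cos θ_z = sin(-23.5°) sin(5.8°) + cos(-23.5°) cos(5.8°) cos(42.50°) = -0.0403 + 0.6727 = 0.6324.
Top-of-atmosphere irradiance = S₀ (d̄/d)² cos θ_z = 1360 × 0.9864 × 0.6324 = 848.37 W/m².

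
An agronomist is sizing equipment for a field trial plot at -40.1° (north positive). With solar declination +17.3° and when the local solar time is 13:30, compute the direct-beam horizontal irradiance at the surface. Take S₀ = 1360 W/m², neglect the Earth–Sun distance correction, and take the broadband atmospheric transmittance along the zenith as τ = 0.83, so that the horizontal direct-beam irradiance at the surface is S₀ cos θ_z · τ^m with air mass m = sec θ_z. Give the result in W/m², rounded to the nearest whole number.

447 W/m²

Hour angle H = 15° × (13.5 − 12) = 22.50°.
With φ = -40.1°, δ = 17.3°, H = 22.50°: sin φ sin δ = -0.1915, cos φ cos δ cos H = 0.6747, so cos θ_z = 0.4832.
Air mass m = 1/cos θ_z = 1/0.4832 = 2.070; τ^m = 0.83^2.070 = 0.6800.
Surface direct beam = 1360 × 0.4832 × 0.6800 = 446.86 W/m².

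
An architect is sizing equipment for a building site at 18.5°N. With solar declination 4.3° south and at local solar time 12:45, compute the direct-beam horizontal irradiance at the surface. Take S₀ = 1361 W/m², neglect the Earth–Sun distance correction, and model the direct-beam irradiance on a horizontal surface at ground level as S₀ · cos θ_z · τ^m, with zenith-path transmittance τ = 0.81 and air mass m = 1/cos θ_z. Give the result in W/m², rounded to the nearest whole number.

974 W/m²

Hour angle H = 15° × (12.75 − 12) = 11.25°.
cos θ_z = sin φ sin δ + cos φ cos δ cos H = (0.3173)(-0.0750) + (0.9483)(0.9972)(0.9808) = 0.9037.
Air mass m = 1/cos θ_z = 1/0.9037 = 1.107; τ^m = 0.81^1.107 = 0.7919.
Surface direct beam = 1361 × 0.9037 × 0.7919 = 973.99 W/m².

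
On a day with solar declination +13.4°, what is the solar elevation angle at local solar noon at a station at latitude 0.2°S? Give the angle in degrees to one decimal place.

At local solar noon the hour angle is zero, so the elevation is 90° − |φ − δ| = 90° − |-0.2° − (13.4°)| = 90° − 13.6° = 76.4°.

76.4°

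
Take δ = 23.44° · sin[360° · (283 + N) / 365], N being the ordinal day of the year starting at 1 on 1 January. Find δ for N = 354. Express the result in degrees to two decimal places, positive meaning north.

360 × (283 + 354) / 365 = 628.274°; sin(628.274°) = -0.9995.
δ = 23.44 × -0.9995 = -23.428° ≈ -23.43°.

-23.43°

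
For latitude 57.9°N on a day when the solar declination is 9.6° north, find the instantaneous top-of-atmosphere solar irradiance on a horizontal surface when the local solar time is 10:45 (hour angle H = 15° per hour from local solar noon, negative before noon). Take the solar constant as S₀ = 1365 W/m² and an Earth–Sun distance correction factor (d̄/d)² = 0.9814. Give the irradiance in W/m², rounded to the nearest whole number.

854 W/m²

Hour angle H = 15° × (10.75 − 12) = -18.75°.
cos θ_z = sin(57.9°) sin(9.6°) + cos(57.9°) cos(9.6°) cos(-18.75°) = 0.1413 + 0.4962 = 0.6375.
Top-of-atmosphere irradiance = S₀ (d̄/d)² cos θ_z = 1365 × 0.9814 × 0.6375 = 854.00 W/m².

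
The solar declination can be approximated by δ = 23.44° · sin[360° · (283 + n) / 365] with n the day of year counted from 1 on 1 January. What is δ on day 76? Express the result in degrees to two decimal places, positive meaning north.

360 × (283 + 76) / 365 = 354.082°; sin(354.082°) = -0.1031.
δ = 23.44 × -0.1031 = -2.417° ≈ -2.42°.

-2.42°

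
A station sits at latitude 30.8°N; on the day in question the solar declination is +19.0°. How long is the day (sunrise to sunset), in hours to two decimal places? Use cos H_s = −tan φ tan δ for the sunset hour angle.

The sunset hour angle satisfies cos H_s = −tan φ tan δ = -0.2053, giving H_s = 101.85°.
Day length = 2 H_s / 15° h⁻¹ = 203.70° / 15 = 13.580 h.

13.58 hours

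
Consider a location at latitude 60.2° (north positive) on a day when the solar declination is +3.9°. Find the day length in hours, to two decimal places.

−tan φ tan δ = −(1.7461)(0.0682) = -0.1191; H_s = arccos(-0.1191) = 96.84°.
Day length = 2 H_s / 15° h⁻¹ = 193.68° / 15 = 12.912 h.

12.91 hours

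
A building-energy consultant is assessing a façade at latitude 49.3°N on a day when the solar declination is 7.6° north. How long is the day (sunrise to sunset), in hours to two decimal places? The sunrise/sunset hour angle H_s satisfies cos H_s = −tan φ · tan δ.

13.19 hours

The sunset hour angle satisfies cos H_s = −tan φ tan δ = -0.1551, giving H_s = 98.92°.
Day length = 2 H_s / 15° h⁻¹ = 197.84° / 15 = 13.189 h.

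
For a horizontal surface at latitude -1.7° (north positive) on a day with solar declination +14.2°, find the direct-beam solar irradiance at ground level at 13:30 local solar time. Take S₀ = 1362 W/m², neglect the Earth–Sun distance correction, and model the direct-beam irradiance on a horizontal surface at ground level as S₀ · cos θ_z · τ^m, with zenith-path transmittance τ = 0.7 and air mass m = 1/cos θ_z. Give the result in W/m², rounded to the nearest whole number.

809 W/m²

Hour angle H = 15° × (13.5 − 12) = 22.50°.
With φ = -1.7°, δ = 14.2°, H = 22.50°: sin φ sin δ = -0.0073, cos φ cos δ cos H = 0.8953, so cos θ_z = 0.8880.
Air mass m = 1/cos θ_z = 1/0.8880 = 1.126; τ^m = 0.7^1.126 = 0.6692.
Surface direct beam = 1362 × 0.8880 × 0.6692 = 809.37 W/m².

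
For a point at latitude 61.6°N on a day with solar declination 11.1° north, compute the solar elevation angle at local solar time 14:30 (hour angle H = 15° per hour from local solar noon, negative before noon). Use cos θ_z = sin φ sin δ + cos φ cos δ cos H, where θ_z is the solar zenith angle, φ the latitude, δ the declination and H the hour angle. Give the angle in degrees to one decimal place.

Hour angle H = 15° × (14.5 − 12) = 37.50°.
With φ = 61.6°, δ = 11.1°, H = 37.50°: sin φ sin δ = 0.1694, cos φ cos δ cos H = 0.3703, so cos θ_z = 0.5397.
θ_z = arccos(0.5397) = 57.34°, so the elevation is 90° − 57.34° = 32.66°.

32.7°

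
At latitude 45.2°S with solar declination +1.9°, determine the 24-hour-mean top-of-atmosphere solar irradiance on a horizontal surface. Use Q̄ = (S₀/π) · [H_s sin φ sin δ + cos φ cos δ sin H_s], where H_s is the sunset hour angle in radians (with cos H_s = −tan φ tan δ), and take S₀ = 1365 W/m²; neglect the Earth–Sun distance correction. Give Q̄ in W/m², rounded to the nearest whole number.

290 W/m²

The sunset hour angle satisfies cos H_s = −tan φ tan δ = 0.0334, giving H_s = 88.09°. In radians, H_s = 1.5375.
H_s sin φ sin δ = 1.5375 × -0.7096 × 0.0332 = -0.0362.
cos φ cos δ sin H_s = 0.7046 × 0.9995 × 0.9994 = 0.7038.
Q̄ = (1365/π) × (-0.0362 + 0.7038) = 434.49 × 0.6676 = 290.07 W/m².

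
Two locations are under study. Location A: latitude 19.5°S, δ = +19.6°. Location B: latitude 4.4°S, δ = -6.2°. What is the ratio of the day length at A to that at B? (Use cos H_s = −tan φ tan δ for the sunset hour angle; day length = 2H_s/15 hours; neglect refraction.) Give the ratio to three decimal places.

0.915

A: H_s = arccos(−tan -19.5° · tan 19.6°) = 82.76°, so 2H_s/15 = 11.0347 h.
B: H_s = arccos(−tan -4.4° · tan -6.2°) = 90.48°, so 2H_s/15 = 12.0640 h.
Ratio A/B = 11.0347 / 12.0640 = 0.9147.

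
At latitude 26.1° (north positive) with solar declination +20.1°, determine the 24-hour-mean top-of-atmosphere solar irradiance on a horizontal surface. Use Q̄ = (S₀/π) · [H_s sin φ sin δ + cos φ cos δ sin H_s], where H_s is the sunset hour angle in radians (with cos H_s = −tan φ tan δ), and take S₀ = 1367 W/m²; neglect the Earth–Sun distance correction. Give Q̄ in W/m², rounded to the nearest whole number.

476 W/m²

−tan φ tan δ = −(0.4899)(0.3659) = -0.1793; H_s = arccos(-0.1793) = 100.33°. In radians, H_s = 1.7511.
H_s sin φ sin δ = 1.7511 × 0.4399 × 0.3437 = 0.2648.
cos φ cos δ sin H_s = 0.8980 × 0.9391 × 0.9838 = 0.8297.
Q̄ = (1367/π) × (0.2648 + 0.8297) = 435.13 × 1.0945 = 476.25 W/m².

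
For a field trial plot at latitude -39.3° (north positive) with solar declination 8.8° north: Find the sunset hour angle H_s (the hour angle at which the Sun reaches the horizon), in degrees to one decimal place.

82.7°

cos H_s = −tan(-39.3°) · tan(8.8°) = 0.1267, so H_s = arccos(0.1267) = 82.72°.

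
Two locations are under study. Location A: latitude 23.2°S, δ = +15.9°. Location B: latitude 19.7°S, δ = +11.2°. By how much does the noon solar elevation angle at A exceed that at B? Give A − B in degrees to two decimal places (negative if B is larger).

A: 90° − |-23.2 − (15.9)| = 50.90°.
B: 90° − |-19.7 − (11.2)| = 59.10°.
A − B = 50.90 − 59.10 = -8.20°.

-8.20°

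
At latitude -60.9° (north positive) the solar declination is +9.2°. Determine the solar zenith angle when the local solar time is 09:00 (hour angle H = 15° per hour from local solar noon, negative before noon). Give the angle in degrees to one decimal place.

78.5°

Hour angle H = 15° × (9 − 12) = -45.00°.
cos θ_z = sin φ sin δ + cos φ cos δ cos H = (-0.8738)(0.1599) + (0.4863)(0.9871)(0.7071) = 0.1997.
θ_z = arccos(0.1997) = 78.48°.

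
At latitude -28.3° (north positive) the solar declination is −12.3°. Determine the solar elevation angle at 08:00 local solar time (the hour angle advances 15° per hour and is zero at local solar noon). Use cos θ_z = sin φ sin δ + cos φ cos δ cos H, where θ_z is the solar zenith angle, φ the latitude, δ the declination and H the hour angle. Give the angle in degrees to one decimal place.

32.1°

Hour angle H = 15° × (8 − 12) = -60.00°.
cos θ_z = sin(-28.3°) sin(-12.3°) + cos(-28.3°) cos(-12.3°) cos(-60.00°) = 0.1010 + 0.4301 = 0.5311.
θ_z = arccos(0.5311) = 57.92°, so the elevation is 90° − 57.92° = 32.08°.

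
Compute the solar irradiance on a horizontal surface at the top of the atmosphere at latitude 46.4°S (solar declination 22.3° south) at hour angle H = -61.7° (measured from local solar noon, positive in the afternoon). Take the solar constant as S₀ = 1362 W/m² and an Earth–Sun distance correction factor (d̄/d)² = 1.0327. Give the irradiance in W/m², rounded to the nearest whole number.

cos θ_z = sin φ sin δ + cos φ cos δ cos H = (-0.7242)(-0.3795) + (0.6896)(0.9252)(0.4741) = 0.5773.
Top-of-atmosphere irradiance = S₀ (d̄/d)² cos θ_z = 1362 × 1.0327 × 0.5773 = 811.99 W/m².

812 W/m²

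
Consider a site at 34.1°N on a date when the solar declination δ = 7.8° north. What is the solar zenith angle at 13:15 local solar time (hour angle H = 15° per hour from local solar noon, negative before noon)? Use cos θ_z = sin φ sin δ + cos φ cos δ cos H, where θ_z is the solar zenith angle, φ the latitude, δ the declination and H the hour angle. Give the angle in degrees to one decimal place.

31.5°

Hour angle H = 15° × (13.25 − 12) = 18.75°.
cos θ_z = sin(34.1°) sin(7.8°) + cos(34.1°) cos(7.8°) cos(18.75°) = 0.0761 + 0.7769 = 0.8530.
θ_z = arccos(0.8530) = 31.46°.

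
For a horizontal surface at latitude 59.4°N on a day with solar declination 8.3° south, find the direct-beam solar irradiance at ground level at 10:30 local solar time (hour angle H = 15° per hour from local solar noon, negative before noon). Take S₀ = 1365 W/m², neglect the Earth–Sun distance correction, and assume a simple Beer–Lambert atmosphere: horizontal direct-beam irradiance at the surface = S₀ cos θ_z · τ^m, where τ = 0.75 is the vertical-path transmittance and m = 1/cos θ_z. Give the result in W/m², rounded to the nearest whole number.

Hour angle H = 15° × (10.5 − 12) = -22.50°.
With φ = 59.4°, δ = -8.3°, H = -22.50°: sin φ sin δ = -0.1243, cos φ cos δ cos H = 0.4654, so cos θ_z = 0.3411.
Air mass m = 1/cos θ_z = 1/0.3411 = 2.932; τ^m = 0.75^2.932 = 0.4302.
Surface direct beam = 1365 × 0.3411 × 0.4302 = 200.30 W/m².

200 W/m²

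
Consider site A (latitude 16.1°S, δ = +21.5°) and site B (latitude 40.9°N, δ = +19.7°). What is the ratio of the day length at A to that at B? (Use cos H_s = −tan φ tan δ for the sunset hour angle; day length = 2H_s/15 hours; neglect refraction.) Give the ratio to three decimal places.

0.772

A: H_s = arccos(−tan -16.1° · tan 21.5°) = 83.47°, so 2H_s/15 = 11.1293 h.
B: H_s = arccos(−tan 40.9° · tan 19.7°) = 108.07°, so 2H_s/15 = 14.4093 h.
Ratio A/B = 11.1293 / 14.4093 = 0.7724.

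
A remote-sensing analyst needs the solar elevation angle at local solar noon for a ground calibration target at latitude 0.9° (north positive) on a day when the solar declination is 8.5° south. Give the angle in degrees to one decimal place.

At local solar noon the hour angle is zero, so the elevation is 90° − |φ − δ| = 90° − |0.9° − (-8.5°)| = 90° − 9.4° = 80.6°.

80.6°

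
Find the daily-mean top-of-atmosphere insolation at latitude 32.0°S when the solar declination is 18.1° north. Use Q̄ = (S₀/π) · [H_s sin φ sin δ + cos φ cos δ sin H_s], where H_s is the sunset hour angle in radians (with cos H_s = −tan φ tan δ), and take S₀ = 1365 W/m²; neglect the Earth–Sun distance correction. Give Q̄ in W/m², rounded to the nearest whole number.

245 W/m²

cos H_s = −tan(-32.0°) · tan(18.1°) = 0.2042, so H_s = arccos(0.2042) = 78.22°. In radians, H_s = 1.3652.
H_s sin φ sin δ = 1.3652 × -0.5299 × 0.3107 = -0.2248.
cos φ cos δ sin H_s = 0.8480 × 0.9505 × 0.9789 = 0.7890.
Q̄ = (1365/π) × (-0.2248 + 0.7890) = 434.49 × 0.5642 = 245.14 W/m².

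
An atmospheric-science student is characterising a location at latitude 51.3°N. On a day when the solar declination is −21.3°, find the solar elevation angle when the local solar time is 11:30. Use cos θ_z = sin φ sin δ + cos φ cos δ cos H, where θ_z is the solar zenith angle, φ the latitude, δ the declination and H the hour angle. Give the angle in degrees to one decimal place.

Hour angle H = 15° × (11.5 − 12) = -7.50°.
cos θ_z = sin φ sin δ + cos φ cos δ cos H = (0.7804)(-0.3633) + (0.6252)(0.9317)(0.9914) = 0.2940.
θ_z = arccos(0.2940) = 72.90°, so the elevation is 90° − 72.90° = 17.10°.

17.1°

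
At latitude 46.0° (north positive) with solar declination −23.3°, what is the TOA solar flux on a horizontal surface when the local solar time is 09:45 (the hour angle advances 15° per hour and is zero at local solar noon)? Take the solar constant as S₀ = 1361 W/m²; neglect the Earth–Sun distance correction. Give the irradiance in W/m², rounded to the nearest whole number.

335 W/m²

Hour angle H = 15° × (9.75 − 12) = -33.75°.
cos θ_z = sin φ sin δ + cos φ cos δ cos H = (0.7193)(-0.3955) + (0.6947)(0.9184)(0.8315) = 0.2460.
Top-of-atmosphere irradiance = S₀ cos θ_z = 1361 × 0.2460 = 334.81 W/m².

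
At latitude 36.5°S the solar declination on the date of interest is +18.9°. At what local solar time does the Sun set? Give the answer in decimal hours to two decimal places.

cos H_s = −tan(-36.5°) · tan(18.9°) = 0.2533, so H_s = arccos(0.2533) = 75.33°.
Sunset is at 12 + H_s/15 = 12 + 5.022 = 17.022 h local solar time.

17.02 h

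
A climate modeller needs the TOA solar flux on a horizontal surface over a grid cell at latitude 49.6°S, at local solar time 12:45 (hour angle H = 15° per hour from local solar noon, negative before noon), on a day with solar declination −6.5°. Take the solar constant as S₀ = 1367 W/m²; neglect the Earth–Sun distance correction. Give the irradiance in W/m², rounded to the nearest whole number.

981 W/m²

Hour angle H = 15° × (12.75 − 12) = 11.25°.
cos θ_z = sin φ sin δ + cos φ cos δ cos H = (-0.7615)(-0.1132) + (0.6481)(0.9936)(0.9808) = 0.7178.
Top-of-atmosphere irradiance = S₀ cos θ_z = 1367 × 0.7178 = 981.23 W/m².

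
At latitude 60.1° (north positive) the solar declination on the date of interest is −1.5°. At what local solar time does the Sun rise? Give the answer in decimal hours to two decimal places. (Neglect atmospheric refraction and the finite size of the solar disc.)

The sunset hour angle satisfies cos H_s = −tan φ tan δ = 0.0455, giving H_s = 87.39°.
Sunrise is at 12 − H_s/15 = 12 − 5.826 = 6.174 h local solar time.

6.17 h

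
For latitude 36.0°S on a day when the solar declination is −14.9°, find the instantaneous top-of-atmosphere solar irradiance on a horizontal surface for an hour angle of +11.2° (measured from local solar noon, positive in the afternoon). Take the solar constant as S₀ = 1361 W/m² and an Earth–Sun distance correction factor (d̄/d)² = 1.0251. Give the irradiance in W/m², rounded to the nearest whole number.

cos θ_z = sin(-36.0°) sin(-14.9°) + cos(-36.0°) cos(-14.9°) cos(11.20°) = 0.1511 + 0.7669 = 0.9180.
Top-of-atmosphere irradiance = S₀ (d̄/d)² cos θ_z = 1361 × 1.0251 × 0.9180 = 1280.76 W/m².

1281 W/m²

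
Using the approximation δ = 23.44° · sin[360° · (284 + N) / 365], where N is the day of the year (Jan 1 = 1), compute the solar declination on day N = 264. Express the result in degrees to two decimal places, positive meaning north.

-0.20°

360 × (284 + 264) / 365 = 540.493°; sin(540.493°) = -0.0086.
δ = 23.44 × -0.0086 = -0.202° ≈ -0.20°.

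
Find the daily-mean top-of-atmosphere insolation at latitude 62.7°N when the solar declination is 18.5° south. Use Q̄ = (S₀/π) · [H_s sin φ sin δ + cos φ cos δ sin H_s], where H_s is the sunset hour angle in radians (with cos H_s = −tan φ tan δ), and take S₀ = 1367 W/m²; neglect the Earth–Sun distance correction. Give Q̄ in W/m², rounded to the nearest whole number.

−tan φ tan δ = −(1.9375)(-0.3346) = 0.6483; H_s = arccos(0.6483) = 49.59°. In radians, H_s = 0.8655.
H_s sin φ sin δ = 0.8655 × 0.8886 × -0.3173 = -0.2440.
cos φ cos δ sin H_s = 0.4586 × 0.9483 × 0.7614 = 0.3311.
Q̄ = (1367/π) × (-0.2440 + 0.3311) = 435.13 × 0.0871 = 37.90 W/m².

38 W/m²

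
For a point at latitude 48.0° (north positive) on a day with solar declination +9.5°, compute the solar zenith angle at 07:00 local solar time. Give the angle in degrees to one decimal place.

Hour angle H = 15° × (7 − 12) = -75.00°.
cos θ_z = sin φ sin δ + cos φ cos δ cos H = (0.7431)(0.1650) + (0.6691)(0.9863)(0.2588) = 0.2934.
θ_z = arccos(0.2934) = 72.94°.

72.9°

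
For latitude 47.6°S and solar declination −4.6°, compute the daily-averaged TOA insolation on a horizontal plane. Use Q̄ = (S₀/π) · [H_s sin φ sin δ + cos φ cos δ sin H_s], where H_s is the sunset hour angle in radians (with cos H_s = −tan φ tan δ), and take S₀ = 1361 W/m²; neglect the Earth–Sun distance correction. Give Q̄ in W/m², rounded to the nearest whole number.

333 W/m²

The sunset hour angle satisfies cos H_s = −tan φ tan δ = -0.0881, giving H_s = 95.05°. In radians, H_s = 1.6589.
H_s sin φ sin δ = 1.6589 × -0.7385 × -0.0802 = 0.0983.
cos φ cos δ sin H_s = 0.6743 × 0.9968 × 0.9961 = 0.6695.
Q̄ = (1361/π) × (0.0983 + 0.6695) = 433.22 × 0.7678 = 332.63 W/m².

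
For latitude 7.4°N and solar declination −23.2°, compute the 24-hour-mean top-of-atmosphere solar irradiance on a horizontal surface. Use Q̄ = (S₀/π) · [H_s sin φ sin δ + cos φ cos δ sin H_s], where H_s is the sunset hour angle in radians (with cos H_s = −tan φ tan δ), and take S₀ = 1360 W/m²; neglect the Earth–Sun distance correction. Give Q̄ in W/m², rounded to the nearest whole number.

cos H_s = −tan(7.4°) · tan(-23.2°) = 0.0557, so H_s = arccos(0.0557) = 86.81°. In radians, H_s = 1.5151.
H_s sin φ sin δ = 1.5151 × 0.1288 × -0.3939 = -0.0769.
cos φ cos δ sin H_s = 0.9917 × 0.9191 × 0.9984 = 0.9100.
Q̄ = (1360/π) × (-0.0769 + 0.9100) = 432.90 × 0.8331 = 360.65 W/m².

361 W/m²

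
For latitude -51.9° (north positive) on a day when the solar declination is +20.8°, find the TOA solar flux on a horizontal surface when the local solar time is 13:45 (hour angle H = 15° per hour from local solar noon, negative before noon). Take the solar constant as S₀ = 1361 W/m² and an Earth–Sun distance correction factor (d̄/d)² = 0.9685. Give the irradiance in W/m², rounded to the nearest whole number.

Hour angle H = 15° × (13.75 − 12) = 26.25°.
cos θ_z = sin φ sin δ + cos φ cos δ cos H = (-0.7869)(0.3551) + (0.6170)(0.9348)(0.8969) = 0.2379.
Top-of-atmosphere irradiance = S₀ (d̄/d)² cos θ_z = 1361 × 0.9685 × 0.2379 = 313.58 W/m².

314 W/m²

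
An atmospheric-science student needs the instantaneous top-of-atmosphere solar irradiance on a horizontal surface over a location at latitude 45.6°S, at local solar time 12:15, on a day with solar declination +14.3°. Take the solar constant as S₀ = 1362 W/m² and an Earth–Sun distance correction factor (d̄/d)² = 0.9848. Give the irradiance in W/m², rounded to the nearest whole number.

671 W/m²

Hour angle H = 15° × (12.25 − 12) = 3.75°.
cos θ_z = sin φ sin δ + cos φ cos δ cos H = (-0.7145)(0.2470) + (0.6997)(0.9690)(0.9979) = 0.5001.
Top-of-atmosphere irradiance = S₀ (d̄/d)² cos θ_z = 1362 × 0.9848 × 0.5001 = 670.78 W/m².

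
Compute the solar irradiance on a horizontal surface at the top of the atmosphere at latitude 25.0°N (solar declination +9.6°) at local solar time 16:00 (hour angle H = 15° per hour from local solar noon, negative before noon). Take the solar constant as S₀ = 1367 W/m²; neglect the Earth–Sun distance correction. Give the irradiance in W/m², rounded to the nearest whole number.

Hour angle H = 15° × (16 − 12) = 60.00°.
With φ = 25.0°, δ = 9.6°, H = 60.00°: sin φ sin δ = 0.0705, cos φ cos δ cos H = 0.4468, so cos θ_z = 0.5173.
Top-of-atmosphere irradiance = S₀ cos θ_z = 1367 × 0.5173 = 707.15 W/m².

707 W/m²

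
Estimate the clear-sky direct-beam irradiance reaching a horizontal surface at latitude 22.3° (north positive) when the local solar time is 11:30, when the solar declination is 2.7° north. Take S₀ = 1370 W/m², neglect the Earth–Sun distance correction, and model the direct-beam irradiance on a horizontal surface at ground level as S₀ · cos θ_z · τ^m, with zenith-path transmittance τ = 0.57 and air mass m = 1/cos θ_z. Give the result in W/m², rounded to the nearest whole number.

701 W/m²

Hour angle H = 15° × (11.5 − 12) = -7.50°.
cos θ_z = sin(22.3°) sin(2.7°) + cos(22.3°) cos(2.7°) cos(-7.50°) = 0.0179 + 0.9163 = 0.9342.
Air mass m = 1/cos θ_z = 1/0.9342 = 1.070; τ^m = 0.57^1.070 = 0.5480.
Surface direct beam = 1370 × 0.9342 × 0.5480 = 701.36 W/m².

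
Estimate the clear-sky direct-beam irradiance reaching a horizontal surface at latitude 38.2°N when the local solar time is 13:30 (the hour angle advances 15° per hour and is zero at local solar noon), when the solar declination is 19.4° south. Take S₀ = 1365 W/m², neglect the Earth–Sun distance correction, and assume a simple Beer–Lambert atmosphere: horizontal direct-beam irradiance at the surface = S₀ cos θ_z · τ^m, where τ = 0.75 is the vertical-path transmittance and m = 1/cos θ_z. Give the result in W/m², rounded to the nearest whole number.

359 W/m²

Hour angle H = 15° × (13.5 − 12) = 22.50°.
cos θ_z = sin(38.2°) sin(-19.4°) + cos(38.2°) cos(-19.4°) cos(22.50°) = -0.2054 + 0.6848 = 0.4794.
Air mass m = 1/cos θ_z = 1/0.4794 = 2.086; τ^m = 0.75^2.086 = 0.5488.
Surface direct beam = 1365 × 0.4794 × 0.5488 = 359.12 W/m².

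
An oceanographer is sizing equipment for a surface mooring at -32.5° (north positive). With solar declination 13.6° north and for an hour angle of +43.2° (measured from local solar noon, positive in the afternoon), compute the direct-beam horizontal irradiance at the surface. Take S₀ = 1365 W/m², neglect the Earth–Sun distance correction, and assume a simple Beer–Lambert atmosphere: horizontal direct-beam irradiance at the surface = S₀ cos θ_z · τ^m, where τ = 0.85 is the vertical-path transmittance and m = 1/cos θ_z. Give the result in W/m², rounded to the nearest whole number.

456 W/m²

cos θ_z = sin φ sin δ + cos φ cos δ cos H = (-0.5373)(0.2351) + (0.8434)(0.9720)(0.7290) = 0.4713.
Air mass m = 1/cos θ_z = 1/0.4713 = 2.122; τ^m = 0.85^2.122 = 0.7083.
Surface direct beam = 1365 × 0.4713 × 0.7083 = 455.67 W/m².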